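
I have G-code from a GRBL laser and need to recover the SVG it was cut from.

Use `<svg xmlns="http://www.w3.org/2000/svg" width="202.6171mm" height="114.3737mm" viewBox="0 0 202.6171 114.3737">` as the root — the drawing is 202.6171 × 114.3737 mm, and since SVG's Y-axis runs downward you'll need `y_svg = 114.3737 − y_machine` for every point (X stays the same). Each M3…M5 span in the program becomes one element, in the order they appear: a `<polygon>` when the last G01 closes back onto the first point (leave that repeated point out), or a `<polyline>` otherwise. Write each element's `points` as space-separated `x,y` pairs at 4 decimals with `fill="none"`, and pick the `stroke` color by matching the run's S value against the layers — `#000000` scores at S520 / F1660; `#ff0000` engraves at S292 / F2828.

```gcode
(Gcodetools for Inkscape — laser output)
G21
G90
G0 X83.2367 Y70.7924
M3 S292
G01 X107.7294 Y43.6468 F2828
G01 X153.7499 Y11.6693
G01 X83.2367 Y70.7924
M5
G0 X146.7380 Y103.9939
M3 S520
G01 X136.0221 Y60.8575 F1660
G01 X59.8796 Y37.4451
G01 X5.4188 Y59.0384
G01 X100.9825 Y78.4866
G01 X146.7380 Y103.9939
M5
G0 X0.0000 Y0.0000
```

Machine Y-up, SVG Y-down with viewBox height 114.3737, so y_svg = 114.3737 − y_machine; X carries over.

Run 1: power S292 maps to stroke `#ff0000` (engrave). The run returns to its start, so emit a `<polygon>` with points (Y-flipped): 83.2367,43.5813 107.7294,70.7269 153.7499,102.7044.

Run 2: power S520 maps to stroke `#000000` (score). The run returns to its start, so emit a `<polygon>` with points (Y-flipped): 146.7380,10.3798 136.0221,53.5162 59.8796,76.9286 5.4188,55.3353 100.9825,35.8871.

<svg xmlns="http://www.w3.org/2000/svg" width="202.6171mm" height="114.3737mm" viewBox="0 0 202.6171 114.3737">
  <polygon points="83.2367,43.5813 107.7294,70.7269 153.7499,102.7044" fill="none" stroke="#ff0000"/>
  <polygon points="146.7380,10.3798 136.0221,53.5162 59.8796,76.9286 5.4188,55.3353 100.9825,35.8871" fill="none" stroke="#000000"/>
</svg>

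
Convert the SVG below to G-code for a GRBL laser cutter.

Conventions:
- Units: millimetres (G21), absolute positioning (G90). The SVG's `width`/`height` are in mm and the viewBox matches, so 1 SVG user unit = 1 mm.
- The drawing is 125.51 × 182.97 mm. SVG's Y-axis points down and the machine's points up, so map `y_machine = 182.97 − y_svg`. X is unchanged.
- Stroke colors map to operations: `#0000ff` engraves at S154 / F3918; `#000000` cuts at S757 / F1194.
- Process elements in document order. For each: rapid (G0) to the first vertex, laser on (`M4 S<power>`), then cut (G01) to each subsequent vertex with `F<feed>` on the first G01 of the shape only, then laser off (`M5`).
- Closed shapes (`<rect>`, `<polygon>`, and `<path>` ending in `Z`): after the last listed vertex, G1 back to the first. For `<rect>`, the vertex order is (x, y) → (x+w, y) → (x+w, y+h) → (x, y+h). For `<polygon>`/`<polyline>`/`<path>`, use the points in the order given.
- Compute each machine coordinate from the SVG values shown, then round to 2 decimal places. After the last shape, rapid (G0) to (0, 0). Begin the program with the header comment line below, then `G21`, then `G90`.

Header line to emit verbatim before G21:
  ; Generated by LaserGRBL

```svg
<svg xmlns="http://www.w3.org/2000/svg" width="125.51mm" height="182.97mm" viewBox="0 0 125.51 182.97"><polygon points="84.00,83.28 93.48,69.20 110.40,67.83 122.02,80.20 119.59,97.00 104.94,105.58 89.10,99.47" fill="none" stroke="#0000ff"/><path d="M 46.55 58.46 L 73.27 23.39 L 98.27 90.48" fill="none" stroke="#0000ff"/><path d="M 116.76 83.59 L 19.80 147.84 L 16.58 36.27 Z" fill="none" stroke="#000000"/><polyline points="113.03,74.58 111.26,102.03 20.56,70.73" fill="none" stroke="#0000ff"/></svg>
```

viewBox `0 0 125.51 182.97` with mm width/height → 1 unit = 1 mm. Flip: y_m = 182.97 − y_svg.

**Shape 1** — `<polygon>` regular polygon, stroke `#0000ff` → engrave (S154, F3918). Machine vertices: (84.00,99.69) → (93.48,113.77) → (110.40,115.14) → (122.02,102.77) → (119.59,85.97) → (104.94,77.39) → (89.10,83.50) → (84.00,99.69). Closed: final G1 returns to the first vertex.

**Shape 2** — `<path>` open polyline, stroke `#0000ff` → engrave (S154, F3918). Machine vertices: (46.55,124.51) → (73.27,159.58) → (98.27,92.49). Open path.

**Shape 3** — `<path>` closed polygon, stroke `#000000` → cut (S757, F1194). Machine vertices: (116.76,99.38) → (19.80,35.13) → (16.58,146.70) → (116.76,99.38). Closed: final G1 returns to the first vertex.

**Shape 4** — `<polyline>` open polyline, stroke `#0000ff` → engrave (S154, F3918). Machine vertices: (113.03,108.39) → (111.26,80.94) → (20.56,112.24). Open path.

; Generated by LaserGRBL
G21
G90
G0 X84.00 Y99.69
M4 S154
G01 X93.48 Y113.77 F3918
G01 X110.40 Y115.14
G01 X122.02 Y102.77
G01 X119.59 Y85.97
G01 X104.94 Y77.39
G01 X89.10 Y83.50
G01 X84.00 Y99.69
M5
G0 X46.55 Y124.51
M4 S154
G01 X73.27 Y159.58 F3918
G01 X98.27 Y92.49
M5
G0 X116.76 Y99.38
M4 S757
G01 X19.80 Y35.13 F1194
G01 X16.58 Y146.70
G01 X116.76 Y99.38
M5
G0 X113.03 Y108.39
M4 S154
G01 X111.26 Y80.94 F3918
G01 X20.56 Y112.24
M5
G0 X0.00 Y0.00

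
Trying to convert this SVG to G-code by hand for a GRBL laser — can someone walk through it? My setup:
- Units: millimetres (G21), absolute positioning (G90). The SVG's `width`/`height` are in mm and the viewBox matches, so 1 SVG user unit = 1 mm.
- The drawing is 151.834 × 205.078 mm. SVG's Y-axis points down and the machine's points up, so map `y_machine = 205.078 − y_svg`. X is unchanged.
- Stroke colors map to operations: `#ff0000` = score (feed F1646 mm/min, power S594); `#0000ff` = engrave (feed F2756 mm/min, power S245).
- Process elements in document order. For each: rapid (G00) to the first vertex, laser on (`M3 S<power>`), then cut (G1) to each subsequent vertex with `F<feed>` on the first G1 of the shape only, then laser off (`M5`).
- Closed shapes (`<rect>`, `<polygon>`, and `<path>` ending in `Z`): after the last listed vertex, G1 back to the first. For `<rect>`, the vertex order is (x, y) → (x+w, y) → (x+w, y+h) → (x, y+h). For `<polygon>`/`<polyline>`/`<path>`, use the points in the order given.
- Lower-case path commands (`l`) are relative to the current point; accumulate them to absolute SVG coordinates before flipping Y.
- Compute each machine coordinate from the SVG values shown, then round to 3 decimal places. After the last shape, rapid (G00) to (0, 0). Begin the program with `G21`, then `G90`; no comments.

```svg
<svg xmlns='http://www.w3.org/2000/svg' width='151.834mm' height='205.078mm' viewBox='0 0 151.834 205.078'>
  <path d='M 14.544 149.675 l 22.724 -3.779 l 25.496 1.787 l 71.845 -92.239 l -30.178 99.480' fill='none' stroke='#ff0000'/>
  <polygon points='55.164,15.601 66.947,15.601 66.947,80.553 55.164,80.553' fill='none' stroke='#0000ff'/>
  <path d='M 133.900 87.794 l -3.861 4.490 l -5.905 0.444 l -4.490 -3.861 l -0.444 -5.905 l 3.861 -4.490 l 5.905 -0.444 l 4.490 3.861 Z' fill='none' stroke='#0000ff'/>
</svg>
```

G21
G90
G00 X14.544 Y55.403
M3 S594
G1 X37.268 Y59.182 F1646
G1 X62.764 Y57.395
G1 X134.609 Y149.634
G1 X104.431 Y50.154
M5
G00 X55.164 Y189.477
M3 S245
G1 X66.947 Y189.477 F2756
G1 X66.947 Y124.525
G1 X55.164 Y124.525
G1 X55.164 Y189.477
M5
G00 X133.900 Y117.284
M3 S245
G1 X130.039 Y112.794 F2756
G1 X124.134 Y112.350
G1 X119.644 Y116.211
G1 X119.200 Y122.116
G1 X123.061 Y126.606
G1 X128.966 Y127.050
G1 X133.456 Y123.189
G1 X133.900 Y117.284
M5
G00 X0.000 Y0.000

1 u = 1 mm; y_m = 205.078 − y.

[1] `<path>` open polyline, #ff0000→score S594 F1646: (14.544,55.403) → (37.268,59.182) → (62.764,57.395) → (134.609,149.634) → (104.431,50.154)

[2] `<polygon>` rectangle, #0000ff→engrave S245 F2756: (55.164,189.477) → (66.947,189.477) → (66.947,124.525) → (55.164,124.525) → (55.164,189.477) (closed)

[3] `<path>` regular polygon, #0000ff→engrave S245 F2756: (133.900,117.284) → (130.039,112.794) → (124.134,112.350) → (119.644,116.211) → (119.200,122.116) → (123.061,126.606) → (128.966,127.050) → (133.456,123.189) → (133.900,117.284) (closed)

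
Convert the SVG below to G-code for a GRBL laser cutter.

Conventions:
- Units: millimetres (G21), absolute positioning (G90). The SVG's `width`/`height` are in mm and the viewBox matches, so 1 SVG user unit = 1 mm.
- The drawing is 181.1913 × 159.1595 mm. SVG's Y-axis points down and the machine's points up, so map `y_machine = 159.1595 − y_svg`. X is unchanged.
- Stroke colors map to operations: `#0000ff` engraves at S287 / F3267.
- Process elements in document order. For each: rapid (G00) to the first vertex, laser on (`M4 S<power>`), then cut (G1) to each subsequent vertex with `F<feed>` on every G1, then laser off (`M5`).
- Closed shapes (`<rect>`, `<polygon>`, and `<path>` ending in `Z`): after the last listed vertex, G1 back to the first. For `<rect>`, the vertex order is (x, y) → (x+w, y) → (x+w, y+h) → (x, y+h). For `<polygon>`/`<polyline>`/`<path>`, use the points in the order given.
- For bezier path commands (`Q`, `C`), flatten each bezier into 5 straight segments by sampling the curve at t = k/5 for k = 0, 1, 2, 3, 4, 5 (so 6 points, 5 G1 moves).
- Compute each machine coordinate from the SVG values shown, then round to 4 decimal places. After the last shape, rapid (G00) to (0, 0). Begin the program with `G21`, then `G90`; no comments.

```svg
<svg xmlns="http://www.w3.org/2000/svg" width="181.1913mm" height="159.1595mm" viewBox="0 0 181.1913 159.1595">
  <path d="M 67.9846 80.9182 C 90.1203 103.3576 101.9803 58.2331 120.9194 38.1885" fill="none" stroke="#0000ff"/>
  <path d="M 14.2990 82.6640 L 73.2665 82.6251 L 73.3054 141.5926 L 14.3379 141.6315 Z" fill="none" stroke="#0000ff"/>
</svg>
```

Since the viewBox matches the mm dimensions, user units are millimetres directly. The only transform is the Y-flip y_m = 159.1595 − y_svg.

Shape 1 is a cubic bezier drawn with `<path>`. Its stroke #0000ff means engrave at S287, F3267. After flipping Y the toolpath is (67.9846,78.2413) → (80.1718,72.1442) → (90.7258,77.8155) → (100.4797,90.8083) → (110.2666,106.6758) → (120.9194,120.9710).

Shape 2 is a regular polygon drawn with `<path>`. Its stroke #0000ff means engrave at S287, F3267. After flipping Y the toolpath is (14.2990,76.4955) → (73.2665,76.5344) → (73.3054,17.5669) → (14.3379,17.5280) → (14.2990,76.4955), returning to the start.

G21
G90
G00 X67.9846 Y78.2413
M4 S287
G1 X80.1718 Y72.1442 F3267
G1 X90.7258 Y77.8155 F3267
G1 X100.4797 Y90.8083 F3267
G1 X110.2666 Y106.6758 F3267
G1 X120.9194 Y120.9710 F3267
M5
G00 X14.2990 Y76.4955
M4 S287
G1 X73.2665 Y76.5344 F3267
G1 X73.3054 Y17.5669 F3267
G1 X14.3379 Y17.5280 F3267
G1 X14.2990 Y76.4955 F3267
M5
G00 X0.0000 Y0.0000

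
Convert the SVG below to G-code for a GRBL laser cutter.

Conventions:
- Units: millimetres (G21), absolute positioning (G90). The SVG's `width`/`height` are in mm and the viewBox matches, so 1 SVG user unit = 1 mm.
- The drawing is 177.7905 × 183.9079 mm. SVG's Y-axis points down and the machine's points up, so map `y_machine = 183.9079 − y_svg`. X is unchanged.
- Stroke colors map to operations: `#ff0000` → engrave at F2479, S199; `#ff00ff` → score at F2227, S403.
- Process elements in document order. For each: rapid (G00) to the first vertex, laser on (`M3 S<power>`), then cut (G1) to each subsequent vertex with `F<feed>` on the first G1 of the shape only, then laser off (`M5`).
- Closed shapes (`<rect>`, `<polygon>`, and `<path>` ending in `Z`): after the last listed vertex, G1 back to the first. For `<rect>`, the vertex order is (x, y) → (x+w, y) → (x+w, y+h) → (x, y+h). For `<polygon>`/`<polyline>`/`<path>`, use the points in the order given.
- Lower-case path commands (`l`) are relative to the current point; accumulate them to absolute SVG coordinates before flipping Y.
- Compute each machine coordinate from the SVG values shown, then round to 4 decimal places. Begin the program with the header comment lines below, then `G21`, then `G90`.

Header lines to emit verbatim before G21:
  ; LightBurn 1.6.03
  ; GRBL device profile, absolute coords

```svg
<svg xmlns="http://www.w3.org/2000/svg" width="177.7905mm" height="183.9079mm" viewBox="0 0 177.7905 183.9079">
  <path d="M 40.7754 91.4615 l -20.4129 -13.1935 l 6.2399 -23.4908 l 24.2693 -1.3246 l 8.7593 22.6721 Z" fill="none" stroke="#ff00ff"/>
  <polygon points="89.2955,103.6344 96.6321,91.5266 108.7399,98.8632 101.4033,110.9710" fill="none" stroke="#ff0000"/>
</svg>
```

; LightBurn 1.6.03
; GRBL device profile, absolute coords
G21
G90
G00 X40.7754 Y92.4464
M3 S403
G1 X20.3625 Y105.6399 F2227
G1 X26.6024 Y129.1307
G1 X50.8717 Y130.4553
G1 X59.6310 Y107.7832
G1 X40.7754 Y92.4464
M5
G00 X89.2955 Y80.2735
M3 S199
G1 X96.6321 Y92.3813 F2479
G1 X108.7399 Y85.0447
G1 X101.4033 Y72.9369
G1 X89.2955 Y80.2735
M5

1 u = 1 mm; y_m = 183.9079 − y.

[1] `<path>` regular polygon, #ff00ff→score S403 F2227: (40.7754,92.4464) → (20.3625,105.6399) → (26.6024,129.1307) → (50.8717,130.4553) → (59.6310,107.7832) → (40.7754,92.4464) (closed)

[2] `<polygon>` regular polygon, #ff0000→engrave S199 F2479: (89.2955,80.2735) → (96.6321,92.3813) → (108.7399,85.0447) → (101.4033,72.9369) → (89.2955,80.2735) (closed)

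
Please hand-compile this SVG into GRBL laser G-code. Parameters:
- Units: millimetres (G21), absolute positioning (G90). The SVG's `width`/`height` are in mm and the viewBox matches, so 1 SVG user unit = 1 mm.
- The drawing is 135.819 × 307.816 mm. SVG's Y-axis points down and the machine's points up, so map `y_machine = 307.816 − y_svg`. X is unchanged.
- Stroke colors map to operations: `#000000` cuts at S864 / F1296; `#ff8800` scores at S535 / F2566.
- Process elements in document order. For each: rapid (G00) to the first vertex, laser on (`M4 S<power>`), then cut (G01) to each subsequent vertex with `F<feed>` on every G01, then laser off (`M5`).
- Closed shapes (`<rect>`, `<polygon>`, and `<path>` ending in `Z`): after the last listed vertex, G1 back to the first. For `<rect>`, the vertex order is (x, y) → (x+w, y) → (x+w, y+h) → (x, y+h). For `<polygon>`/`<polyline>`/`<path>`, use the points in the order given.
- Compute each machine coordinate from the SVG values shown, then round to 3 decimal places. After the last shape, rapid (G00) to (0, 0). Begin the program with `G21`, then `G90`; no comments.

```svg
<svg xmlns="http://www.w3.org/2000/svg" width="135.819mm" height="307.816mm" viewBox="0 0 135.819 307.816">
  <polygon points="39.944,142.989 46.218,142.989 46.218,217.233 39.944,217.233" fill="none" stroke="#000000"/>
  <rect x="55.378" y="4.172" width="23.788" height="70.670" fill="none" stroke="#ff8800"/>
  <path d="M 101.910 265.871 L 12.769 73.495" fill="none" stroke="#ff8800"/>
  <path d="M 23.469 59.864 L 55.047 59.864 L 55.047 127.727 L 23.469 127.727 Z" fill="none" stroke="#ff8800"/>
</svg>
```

viewBox `0 0 135.819 307.816` with mm width/height → 1 unit = 1 mm. Flip: y_m = 307.816 − y_svg.

**Shape 1** — `<polygon>` rectangle, stroke `#000000` → cut (S864, F1296). Machine vertices: (39.944,164.827) → (46.218,164.827) → (46.218,90.583) → (39.944,90.583) → (39.944,164.827). Closed: final G1 returns to the first vertex.

**Shape 2** — `<rect>` rectangle, stroke `#ff8800` → score (S535, F2566). Machine vertices: (55.378,303.644) → (79.166,303.644) → (79.166,232.974) → (55.378,232.974) → (55.378,303.644). Closed: final G1 returns to the first vertex.

**Shape 3** — `<path>` line segment, stroke `#ff8800` → score (S535, F2566). Machine vertices: (101.910,41.945) → (12.769,234.321). Open path.

**Shape 4** — `<path>` rectangle, stroke `#ff8800` → score (S535, F2566). Machine vertices: (23.469,247.952) → (55.047,247.952) → (55.047,180.089) → (23.469,180.089) → (23.469,247.952). Closed: final G1 returns to the first vertex.

G21
G90
G00 X39.944 Y164.827
M4 S864
G01 X46.218 Y164.827 F1296
G01 X46.218 Y90.583 F1296
G01 X39.944 Y90.583 F1296
G01 X39.944 Y164.827 F1296
M5
G00 X55.378 Y303.644
M4 S535
G01 X79.166 Y303.644 F2566
G01 X79.166 Y232.974 F2566
G01 X55.378 Y232.974 F2566
G01 X55.378 Y303.644 F2566
M5
G00 X101.910 Y41.945
M4 S535
G01 X12.769 Y234.321 F2566
M5
G00 X23.469 Y247.952
M4 S535
G01 X55.047 Y247.952 F2566
G01 X55.047 Y180.089 F2566
G01 X23.469 Y180.089 F2566
G01 X23.469 Y247.952 F2566
M5
G00 X0.000 Y0.000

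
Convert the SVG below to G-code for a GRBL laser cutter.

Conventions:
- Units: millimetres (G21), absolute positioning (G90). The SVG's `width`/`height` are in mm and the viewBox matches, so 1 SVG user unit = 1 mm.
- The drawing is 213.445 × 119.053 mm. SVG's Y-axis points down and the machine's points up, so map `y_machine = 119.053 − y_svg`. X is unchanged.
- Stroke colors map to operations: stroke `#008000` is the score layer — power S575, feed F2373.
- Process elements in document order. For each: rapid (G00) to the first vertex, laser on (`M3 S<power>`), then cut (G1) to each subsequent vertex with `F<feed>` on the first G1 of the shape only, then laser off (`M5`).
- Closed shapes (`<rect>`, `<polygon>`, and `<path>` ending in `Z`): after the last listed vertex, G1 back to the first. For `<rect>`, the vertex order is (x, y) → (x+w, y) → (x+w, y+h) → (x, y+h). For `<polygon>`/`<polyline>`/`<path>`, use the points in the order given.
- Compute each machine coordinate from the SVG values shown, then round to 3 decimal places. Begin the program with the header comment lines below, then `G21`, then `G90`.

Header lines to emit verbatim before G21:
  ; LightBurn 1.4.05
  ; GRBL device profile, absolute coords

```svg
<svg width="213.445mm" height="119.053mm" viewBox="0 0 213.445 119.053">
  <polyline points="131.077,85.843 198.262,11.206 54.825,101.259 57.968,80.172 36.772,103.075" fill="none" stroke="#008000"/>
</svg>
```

; LightBurn 1.4.05
; GRBL device profile, absolute coords
G21
G90
G00 X131.077 Y33.210
M3 S575
G1 X198.262 Y107.847 F2373
G1 X54.825 Y17.794
G1 X57.968 Y38.881
G1 X36.772 Y15.978
M5

Since the viewBox matches the mm dimensions, user units are millimetres directly. The only transform is the Y-flip y_m = 119.053 − y_svg.

Shape 1 is a open polyline drawn with `<polyline>`. Its stroke #008000 means score at S575, F2373. After flipping Y the toolpath is (131.077,33.210) → (198.262,107.847) → (54.825,17.794) → (57.968,38.881) → (36.772,15.978).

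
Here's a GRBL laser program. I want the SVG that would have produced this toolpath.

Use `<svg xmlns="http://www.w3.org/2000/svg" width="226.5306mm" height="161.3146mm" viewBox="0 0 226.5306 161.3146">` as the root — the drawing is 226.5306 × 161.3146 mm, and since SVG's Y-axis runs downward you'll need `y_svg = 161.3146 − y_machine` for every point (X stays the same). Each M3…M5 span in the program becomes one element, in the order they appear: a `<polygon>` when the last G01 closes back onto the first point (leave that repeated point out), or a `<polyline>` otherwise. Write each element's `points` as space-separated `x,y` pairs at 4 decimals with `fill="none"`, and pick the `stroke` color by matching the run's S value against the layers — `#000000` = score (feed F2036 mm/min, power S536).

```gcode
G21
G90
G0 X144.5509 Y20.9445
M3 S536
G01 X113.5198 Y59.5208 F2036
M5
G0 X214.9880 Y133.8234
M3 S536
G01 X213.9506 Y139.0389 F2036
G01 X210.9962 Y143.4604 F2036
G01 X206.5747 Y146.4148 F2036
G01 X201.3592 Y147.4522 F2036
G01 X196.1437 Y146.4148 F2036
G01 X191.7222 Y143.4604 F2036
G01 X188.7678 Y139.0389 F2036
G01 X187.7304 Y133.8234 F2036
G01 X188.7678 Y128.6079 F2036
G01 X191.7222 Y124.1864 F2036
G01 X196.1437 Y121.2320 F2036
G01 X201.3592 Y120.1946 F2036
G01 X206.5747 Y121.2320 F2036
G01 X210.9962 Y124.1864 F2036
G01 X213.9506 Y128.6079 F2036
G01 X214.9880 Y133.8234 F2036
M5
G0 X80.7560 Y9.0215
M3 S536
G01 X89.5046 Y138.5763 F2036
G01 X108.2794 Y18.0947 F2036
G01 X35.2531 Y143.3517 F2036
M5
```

Each laser-on run becomes one SVG element. Flip Y back into SVG space with y_svg = 161.3146 − y_machine. Every run uses S536, so all elements get stroke `#000000` (score).

Run 1: The run is open, so emit a `<polyline>` with points (Y-flipped): 144.5509,140.3701 113.5198,101.7938.

Run 2: The run returns to its start, so emit a `<polygon>` with points (Y-flipped): 214.9880,27.4912 213.9506,22.2757 210.9962,17.8542 206.5747,14.8998 201.3592,13.8624 196.1437,14.8998 191.7222,17.8542 188.7678,22.2757 187.7304,27.4912 188.7678,32.7067 191.7222,37.1282 196.1437,40.0826 201.3592,41.1200 206.5747,40.0826 210.9962,37.1282 213.9506,32.7067.

Run 3: The run is open, so emit a `<polyline>` with points (Y-flipped): 80.7560,152.2931 89.5046,22.7383 108.2794,143.2199 35.2531,17.9629.

<svg xmlns="http://www.w3.org/2000/svg" width="226.5306mm" height="161.3146mm" viewBox="0 0 226.5306 161.3146">
  <polyline points="144.5509,140.3701 113.5198,101.7938" fill="none" stroke="#000000"/>
  <polygon points="214.9880,27.4912 213.9506,22.2757 210.9962,17.8542 206.5747,14.8998 201.3592,13.8624 196.1437,14.8998 191.7222,17.8542 188.7678,22.2757 187.7304,27.4912 188.7678,32.7067 191.7222,37.1282 196.1437,40.0826 201.3592,41.1200 206.5747,40.0826 210.9962,37.1282 213.9506,32.7067" fill="none" stroke="#000000"/>
  <polyline points="80.7560,152.2931 89.5046,22.7383 108.2794,143.2199 35.2531,17.9629" fill="none" stroke="#000000"/>
</svg>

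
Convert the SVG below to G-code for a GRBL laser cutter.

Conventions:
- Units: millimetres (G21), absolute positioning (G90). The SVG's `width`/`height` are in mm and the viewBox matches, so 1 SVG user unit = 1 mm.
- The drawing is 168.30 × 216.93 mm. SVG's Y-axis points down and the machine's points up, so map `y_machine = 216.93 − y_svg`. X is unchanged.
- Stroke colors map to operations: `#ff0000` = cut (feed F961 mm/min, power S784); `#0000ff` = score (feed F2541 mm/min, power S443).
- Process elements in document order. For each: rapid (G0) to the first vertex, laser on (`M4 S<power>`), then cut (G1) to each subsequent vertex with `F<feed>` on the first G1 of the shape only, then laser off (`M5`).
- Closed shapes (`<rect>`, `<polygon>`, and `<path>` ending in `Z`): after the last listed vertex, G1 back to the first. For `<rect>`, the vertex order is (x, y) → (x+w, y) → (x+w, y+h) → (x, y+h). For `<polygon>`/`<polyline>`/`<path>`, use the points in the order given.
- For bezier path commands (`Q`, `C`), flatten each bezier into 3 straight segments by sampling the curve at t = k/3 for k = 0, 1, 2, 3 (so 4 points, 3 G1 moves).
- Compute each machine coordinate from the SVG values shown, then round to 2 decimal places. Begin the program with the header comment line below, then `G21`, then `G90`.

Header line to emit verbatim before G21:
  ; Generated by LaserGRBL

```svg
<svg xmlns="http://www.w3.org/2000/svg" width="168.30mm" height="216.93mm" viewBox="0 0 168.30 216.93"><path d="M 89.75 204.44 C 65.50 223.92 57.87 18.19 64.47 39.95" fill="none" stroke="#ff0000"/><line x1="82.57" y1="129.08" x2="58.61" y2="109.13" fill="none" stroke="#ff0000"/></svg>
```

Since the viewBox matches the mm dimensions, user units are millimetres directly. The only transform is the Y-flip y_m = 216.93 − y_svg.

Shape 1 is a cubic bezier drawn with `<path>`. Its stroke #ff0000 means cut at S784, F961. After flipping Y the toolpath is (89.75,12.49) → (70.95,51.31) → (62.70,139.68) → (64.47,176.98).

Shape 2 is a line segment drawn with `<line>`. Its stroke #ff0000 means cut at S784, F961. After flipping Y the toolpath is (82.57,87.85) → (58.61,107.80).

; Generated by LaserGRBL
G21
G90
G0 X89.75 Y12.49
M4 S784
G1 X70.95 Y51.31 F961
G1 X62.70 Y139.68
G1 X64.47 Y176.98
M5
G0 X82.57 Y87.85
M4 S784
G1 X58.61 Y107.80 F961
M5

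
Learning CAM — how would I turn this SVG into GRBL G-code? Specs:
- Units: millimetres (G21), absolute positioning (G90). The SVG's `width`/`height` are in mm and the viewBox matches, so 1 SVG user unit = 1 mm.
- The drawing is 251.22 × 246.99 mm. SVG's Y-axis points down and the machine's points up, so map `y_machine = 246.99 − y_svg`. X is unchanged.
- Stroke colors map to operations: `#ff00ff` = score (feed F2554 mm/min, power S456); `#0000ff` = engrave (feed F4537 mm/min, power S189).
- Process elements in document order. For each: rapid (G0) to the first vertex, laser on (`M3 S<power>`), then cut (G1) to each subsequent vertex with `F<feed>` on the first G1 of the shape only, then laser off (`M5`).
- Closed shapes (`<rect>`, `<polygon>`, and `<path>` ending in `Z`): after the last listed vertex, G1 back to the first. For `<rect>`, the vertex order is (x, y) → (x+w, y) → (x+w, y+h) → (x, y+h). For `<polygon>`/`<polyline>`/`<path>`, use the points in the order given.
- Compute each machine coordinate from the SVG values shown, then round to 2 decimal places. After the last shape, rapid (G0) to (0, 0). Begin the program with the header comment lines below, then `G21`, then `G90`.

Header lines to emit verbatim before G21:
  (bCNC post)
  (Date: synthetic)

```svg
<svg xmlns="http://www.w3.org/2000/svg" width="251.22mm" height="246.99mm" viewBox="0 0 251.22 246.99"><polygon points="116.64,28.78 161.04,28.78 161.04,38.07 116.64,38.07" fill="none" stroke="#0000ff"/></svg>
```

(bCNC post)
(Date: synthetic)
G21
G90
G0 X116.64 Y218.21
M3 S189
G1 X161.04 Y218.21 F4537
G1 X161.04 Y208.92
G1 X116.64 Y208.92
G1 X116.64 Y218.21
M5
G0 X0.00 Y0.00

viewBox `0 0 251.22 246.99` with mm width/height → 1 unit = 1 mm. Flip: y_m = 246.99 − y_svg.

**Shape 1** — `<polygon>` rectangle, stroke `#0000ff` → engrave (S189, F4537). Machine vertices: (116.64,218.21) → (161.04,218.21) → (161.04,208.92) → (116.64,208.92) → (116.64,218.21). Closed: final G1 returns to the first vertex.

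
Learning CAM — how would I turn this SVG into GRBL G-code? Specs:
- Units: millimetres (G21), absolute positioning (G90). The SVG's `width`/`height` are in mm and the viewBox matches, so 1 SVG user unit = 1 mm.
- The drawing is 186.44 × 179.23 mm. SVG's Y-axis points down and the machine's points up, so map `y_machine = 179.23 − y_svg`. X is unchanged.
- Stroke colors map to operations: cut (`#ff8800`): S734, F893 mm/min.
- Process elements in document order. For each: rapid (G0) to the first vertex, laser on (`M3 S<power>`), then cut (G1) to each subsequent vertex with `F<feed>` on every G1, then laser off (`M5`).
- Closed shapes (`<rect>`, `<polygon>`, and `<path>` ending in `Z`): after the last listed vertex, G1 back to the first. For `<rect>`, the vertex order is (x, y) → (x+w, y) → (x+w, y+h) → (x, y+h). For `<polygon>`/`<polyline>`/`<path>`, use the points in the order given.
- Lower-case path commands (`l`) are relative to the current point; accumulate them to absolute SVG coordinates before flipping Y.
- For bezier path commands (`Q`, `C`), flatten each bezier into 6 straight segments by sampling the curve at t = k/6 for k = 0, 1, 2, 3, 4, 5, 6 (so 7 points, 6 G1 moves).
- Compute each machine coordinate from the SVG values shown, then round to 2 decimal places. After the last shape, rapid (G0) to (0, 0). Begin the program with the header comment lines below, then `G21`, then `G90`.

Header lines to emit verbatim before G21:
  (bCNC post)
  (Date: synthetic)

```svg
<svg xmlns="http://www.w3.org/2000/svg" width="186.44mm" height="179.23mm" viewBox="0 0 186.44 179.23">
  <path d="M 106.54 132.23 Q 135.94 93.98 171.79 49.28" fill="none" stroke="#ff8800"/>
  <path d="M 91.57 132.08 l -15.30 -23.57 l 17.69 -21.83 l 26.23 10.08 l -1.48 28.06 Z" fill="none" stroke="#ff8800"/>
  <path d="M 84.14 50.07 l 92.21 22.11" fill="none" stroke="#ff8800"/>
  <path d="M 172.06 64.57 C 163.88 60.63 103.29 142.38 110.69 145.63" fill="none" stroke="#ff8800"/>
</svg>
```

(bCNC post)
(Date: synthetic)
G21
G90
G0 X106.54 Y47.00
M3 S734
G1 X116.52 Y59.93 F893
G1 X126.86 Y73.22 F893
G1 X137.55 Y86.86 F893
G1 X148.61 Y100.87 F893
G1 X160.02 Y115.23 F893
G1 X171.79 Y129.95 F893
M5
G0 X91.57 Y47.15
M3 S734
G1 X76.27 Y70.72 F893
G1 X93.96 Y92.55 F893
G1 X120.19 Y82.47 F893
G1 X118.71 Y54.41 F893
G1 X91.57 Y47.15 F893
M5
G0 X84.14 Y129.16
M3 S734
G1 X176.35 Y107.05 F893
M5
G0 X172.06 Y114.66
M3 S734
G1 X164.16 Y110.25 F893
G1 X150.87 Y96.12 F893
G1 X135.53 Y76.83 F893
G1 X121.49 Y56.94 F893
G1 X112.10 Y41.01 F893
G1 X110.69 Y33.60 F893
M5
G0 X0.00 Y0.00

viewBox `0 0 186.44 179.23` with mm width/height → 1 unit = 1 mm. Flip: y_m = 179.23 − y_svg.

**Shape 1** — `<path>` quadratic bezier, stroke `#ff8800` → cut (S734, F893). Control points (SVG): P0=(106.54,132.23), P1=(135.94,93.98), P2=(171.79,49.28); sampled at t=k/6. Machine vertices: (106.54,47.00) → (116.52,59.93) → (126.86,73.22) → (137.55,86.86) → (148.61,100.87) → (160.02,115.23) → (171.79,129.95). Open path.

**Shape 2** — `<path>` regular polygon, stroke `#ff8800` → cut (S734, F893). Machine vertices: (91.57,47.15) → (76.27,70.72) → (93.96,92.55) → (120.19,82.47) → (118.71,54.41) → (91.57,47.15). Closed: final G1 returns to the first vertex.

**Shape 3** — `<path>` line segment, stroke `#ff8800` → cut (S734, F893). Machine vertices: (84.14,129.16) → (176.35,107.05). Open path.

**Shape 4** — `<path>` cubic bezier, stroke `#ff8800` → cut (S734, F893). Control points (SVG): P0=(172.06,64.57), P1=(163.88,60.63), P2=(103.29,142.38), P3=(110.69,145.63); sampled at t=k/6. Machine vertices: (172.06,114.66) → (164.16,110.25) → (150.87,96.12) → (135.53,76.83) → (121.49,56.94) → (112.10,41.01) → (110.69,33.60). Open path.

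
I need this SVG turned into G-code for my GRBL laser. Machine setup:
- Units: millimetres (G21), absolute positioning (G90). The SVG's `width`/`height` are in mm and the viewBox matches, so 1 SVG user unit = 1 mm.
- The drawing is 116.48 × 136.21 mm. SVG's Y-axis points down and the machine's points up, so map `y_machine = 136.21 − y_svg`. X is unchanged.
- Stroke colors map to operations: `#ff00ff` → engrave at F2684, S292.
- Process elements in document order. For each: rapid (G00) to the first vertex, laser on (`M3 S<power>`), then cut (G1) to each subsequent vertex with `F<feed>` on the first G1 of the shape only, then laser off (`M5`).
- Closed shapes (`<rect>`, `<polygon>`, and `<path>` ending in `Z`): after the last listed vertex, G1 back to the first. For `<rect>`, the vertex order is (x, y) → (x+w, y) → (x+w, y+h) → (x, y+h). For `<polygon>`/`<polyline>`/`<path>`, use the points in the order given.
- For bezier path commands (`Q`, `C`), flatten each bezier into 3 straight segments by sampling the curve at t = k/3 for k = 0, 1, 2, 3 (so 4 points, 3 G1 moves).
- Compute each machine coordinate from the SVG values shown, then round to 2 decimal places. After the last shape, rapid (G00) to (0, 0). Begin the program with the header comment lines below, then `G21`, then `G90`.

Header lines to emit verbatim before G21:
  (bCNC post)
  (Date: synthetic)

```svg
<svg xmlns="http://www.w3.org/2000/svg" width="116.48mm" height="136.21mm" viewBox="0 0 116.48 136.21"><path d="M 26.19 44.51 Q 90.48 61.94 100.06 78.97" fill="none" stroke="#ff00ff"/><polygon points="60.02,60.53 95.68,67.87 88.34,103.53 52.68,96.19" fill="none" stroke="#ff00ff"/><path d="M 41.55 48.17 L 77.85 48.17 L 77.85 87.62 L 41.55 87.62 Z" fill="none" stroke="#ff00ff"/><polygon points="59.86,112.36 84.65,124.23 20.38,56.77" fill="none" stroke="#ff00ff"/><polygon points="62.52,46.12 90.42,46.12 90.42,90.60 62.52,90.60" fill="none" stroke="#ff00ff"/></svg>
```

(bCNC post)
(Date: synthetic)
G21
G90
G00 X26.19 Y91.70
M3 S292
G1 X62.97 Y80.12 F2684
G1 X87.59 Y68.64
G1 X100.06 Y57.24
M5
G00 X60.02 Y75.68
M3 S292
G1 X95.68 Y68.34 F2684
G1 X88.34 Y32.68
G1 X52.68 Y40.02
G1 X60.02 Y75.68
M5
G00 X41.55 Y88.04
M3 S292
G1 X77.85 Y88.04 F2684
G1 X77.85 Y48.59
G1 X41.55 Y48.59
G1 X41.55 Y88.04
M5
G00 X59.86 Y23.85
M3 S292
G1 X84.65 Y11.98 F2684
G1 X20.38 Y79.44
G1 X59.86 Y23.85
M5
G00 X62.52 Y90.09
M3 S292
G1 X90.42 Y90.09 F2684
G1 X90.42 Y45.61
G1 X62.52 Y45.61
G1 X62.52 Y90.09
M5
G00 X0.00 Y0.00

viewBox `0 0 116.48 136.21` with mm width/height → 1 unit = 1 mm. Flip: y_m = 136.21 − y_svg.

**Shape 1** — `<path>` quadratic bezier, stroke `#ff00ff` → engrave (S292, F2684). Control points (SVG): P0=(26.19,44.51), P1=(90.48,61.94), P2=(100.06,78.97); sampled at t=k/3. Machine vertices: (26.19,91.70) → (62.97,80.12) → (87.59,68.64) → (100.06,57.24). Open path.

**Shape 2** — `<polygon>` regular polygon, stroke `#ff00ff` → engrave (S292, F2684). Machine vertices: (60.02,75.68) → (95.68,68.34) → (88.34,32.68) → (52.68,40.02) → (60.02,75.68). Closed: final G1 returns to the first vertex.

**Shape 3** — `<path>` rectangle, stroke `#ff00ff` → engrave (S292, F2684). Machine vertices: (41.55,88.04) → (77.85,88.04) → (77.85,48.59) → (41.55,48.59) → (41.55,88.04). Closed: final G1 returns to the first vertex.

**Shape 4** — `<polygon>` closed polygon, stroke `#ff00ff` → engrave (S292, F2684). Machine vertices: (59.86,23.85) → (84.65,11.98) → (20.38,79.44) → (59.86,23.85). Closed: final G1 returns to the first vertex.

**Shape 5** — `<polygon>` rectangle, stroke `#ff00ff` → engrave (S292, F2684). Machine vertices: (62.52,90.09) → (90.42,90.09) → (90.42,45.61) → (62.52,45.61) → (62.52,90.09). Closed: final G1 returns to the first vertex.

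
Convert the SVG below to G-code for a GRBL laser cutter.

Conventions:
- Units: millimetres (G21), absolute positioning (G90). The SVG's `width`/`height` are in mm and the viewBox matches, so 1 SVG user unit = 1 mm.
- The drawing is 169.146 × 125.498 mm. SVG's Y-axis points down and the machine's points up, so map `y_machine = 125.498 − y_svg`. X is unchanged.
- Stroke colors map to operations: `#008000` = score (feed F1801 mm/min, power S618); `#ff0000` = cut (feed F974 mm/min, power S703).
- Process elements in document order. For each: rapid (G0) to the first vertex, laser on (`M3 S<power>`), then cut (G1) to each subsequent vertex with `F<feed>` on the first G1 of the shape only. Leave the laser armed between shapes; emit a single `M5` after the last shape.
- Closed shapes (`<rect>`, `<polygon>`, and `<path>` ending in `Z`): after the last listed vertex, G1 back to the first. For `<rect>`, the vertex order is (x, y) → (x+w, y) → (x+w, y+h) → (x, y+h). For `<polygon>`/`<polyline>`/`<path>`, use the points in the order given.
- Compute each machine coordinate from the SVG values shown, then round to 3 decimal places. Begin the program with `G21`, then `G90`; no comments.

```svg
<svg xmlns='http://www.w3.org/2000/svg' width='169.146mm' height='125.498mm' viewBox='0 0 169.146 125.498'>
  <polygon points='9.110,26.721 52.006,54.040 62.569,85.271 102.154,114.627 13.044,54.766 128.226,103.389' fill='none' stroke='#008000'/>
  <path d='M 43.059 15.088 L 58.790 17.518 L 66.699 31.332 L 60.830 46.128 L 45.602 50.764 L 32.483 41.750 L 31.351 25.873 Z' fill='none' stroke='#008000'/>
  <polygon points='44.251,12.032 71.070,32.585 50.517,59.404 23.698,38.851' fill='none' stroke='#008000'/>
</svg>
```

viewBox `0 0 169.146 125.498` with mm width/height → 1 unit = 1 mm. Flip: y_m = 125.498 − y_svg.

**Shape 1** — `<polygon>` closed polygon, stroke `#008000` → score (S618, F1801). Machine vertices: (9.110,98.777) → (52.006,71.458) → (62.569,40.227) → (102.154,10.871) → (13.044,70.732) → (128.226,22.109) → (9.110,98.777). Closed: final G1 returns to the first vertex.

**Shape 2** — `<path>` regular polygon, stroke `#008000` → score (S618, F1801). Machine vertices: (43.059,110.410) → (58.790,107.980) → (66.699,94.166) → (60.830,79.370) → (45.602,74.734) → (32.483,83.748) → (31.351,99.625) → (43.059,110.410). Closed: final G1 returns to the first vertex.

**Shape 3** — `<polygon>` regular polygon, stroke `#008000` → score (S618, F1801). Machine vertices: (44.251,113.466) → (71.070,92.913) → (50.517,66.094) → (23.698,86.647) → (44.251,113.466). Closed: final G1 returns to the first vertex.

G21
G90
G0 X9.110 Y98.777
M3 S618
G1 X52.006 Y71.458 F1801
G1 X62.569 Y40.227
G1 X102.154 Y10.871
G1 X13.044 Y70.732
G1 X128.226 Y22.109
G1 X9.110 Y98.777
G0 X43.059 Y110.410
M3 S618
G1 X58.790 Y107.980 F1801
G1 X66.699 Y94.166
G1 X60.830 Y79.370
G1 X45.602 Y74.734
G1 X32.483 Y83.748
G1 X31.351 Y99.625
G1 X43.059 Y110.410
G0 X44.251 Y113.466
M3 S618
G1 X71.070 Y92.913 F1801
G1 X50.517 Y66.094
G1 X23.698 Y86.647
G1 X44.251 Y113.466
M5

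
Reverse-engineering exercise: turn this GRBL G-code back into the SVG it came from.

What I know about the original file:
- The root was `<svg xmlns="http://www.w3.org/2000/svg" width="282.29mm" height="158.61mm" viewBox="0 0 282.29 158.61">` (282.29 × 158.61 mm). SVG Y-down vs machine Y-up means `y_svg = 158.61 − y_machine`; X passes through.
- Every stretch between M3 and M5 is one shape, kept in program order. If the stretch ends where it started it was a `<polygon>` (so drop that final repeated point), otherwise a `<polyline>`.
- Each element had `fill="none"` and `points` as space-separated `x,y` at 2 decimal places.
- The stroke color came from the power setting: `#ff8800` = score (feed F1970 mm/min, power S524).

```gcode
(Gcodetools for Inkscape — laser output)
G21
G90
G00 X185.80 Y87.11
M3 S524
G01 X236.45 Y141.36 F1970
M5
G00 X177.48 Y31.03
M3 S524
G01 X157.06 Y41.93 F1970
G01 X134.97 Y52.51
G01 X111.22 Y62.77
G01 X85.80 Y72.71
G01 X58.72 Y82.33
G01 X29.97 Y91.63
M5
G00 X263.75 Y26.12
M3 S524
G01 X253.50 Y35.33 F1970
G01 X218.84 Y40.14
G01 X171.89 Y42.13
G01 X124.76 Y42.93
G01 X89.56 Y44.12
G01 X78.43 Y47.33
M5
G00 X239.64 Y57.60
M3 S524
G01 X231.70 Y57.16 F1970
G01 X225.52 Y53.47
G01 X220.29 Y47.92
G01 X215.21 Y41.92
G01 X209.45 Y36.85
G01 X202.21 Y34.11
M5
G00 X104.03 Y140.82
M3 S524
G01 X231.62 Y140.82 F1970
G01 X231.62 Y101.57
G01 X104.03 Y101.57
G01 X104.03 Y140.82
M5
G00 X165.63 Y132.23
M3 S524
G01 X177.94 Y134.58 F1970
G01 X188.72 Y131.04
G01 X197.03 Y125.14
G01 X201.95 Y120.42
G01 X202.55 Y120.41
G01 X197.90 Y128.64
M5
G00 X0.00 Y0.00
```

<svg xmlns="http://www.w3.org/2000/svg" width="282.29mm" height="158.61mm" viewBox="0 0 282.29 158.61">
  <polyline points="185.80,71.50 236.45,17.25" fill="none" stroke="#ff8800"/>
  <polyline points="177.48,127.58 157.06,116.68 134.97,106.10 111.22,95.84 85.80,85.90 58.72,76.28 29.97,66.98" fill="none" stroke="#ff8800"/>
  <polyline points="263.75,132.49 253.50,123.28 218.84,118.47 171.89,116.48 124.76,115.68 89.56,114.49 78.43,111.28" fill="none" stroke="#ff8800"/>
  <polyline points="239.64,101.01 231.70,101.45 225.52,105.14 220.29,110.69 215.21,116.69 209.45,121.76 202.21,124.50" fill="none" stroke="#ff8800"/>
  <polygon points="104.03,17.79 231.62,17.79 231.62,57.04 104.03,57.04" fill="none" stroke="#ff8800"/>
  <polyline points="165.63,26.38 177.94,24.03 188.72,27.57 197.03,33.47 201.95,38.19 202.55,38.20 197.90,29.97" fill="none" stroke="#ff8800"/>
</svg>

Machine Y-up, SVG Y-down with viewBox height 158.61, so y_svg = 158.61 − y_machine; X carries over. Every run uses S524, so all elements get stroke `#ff8800` (score).

Run 1: The run is open, so emit a `<polyline>` with points (Y-flipped): 185.80,71.50 236.45,17.25.

Run 2: The run is open, so emit a `<polyline>` with points (Y-flipped): 177.48,127.58 157.06,116.68 134.97,106.10 111.22,95.84 85.80,85.90 58.72,76.28 29.97,66.98.

Run 3: The run is open, so emit a `<polyline>` with points (Y-flipped): 263.75,132.49 253.50,123.28 218.84,118.47 171.89,116.48 124.76,115.68 89.56,114.49 78.43,111.28.

Run 4: The run is open, so emit a `<polyline>` with points (Y-flipped): 239.64,101.01 231.70,101.45 225.52,105.14 220.29,110.69 215.21,116.69 209.45,121.76 202.21,124.50.

Run 5: The run returns to its start, so emit a `<polygon>` with points (Y-flipped): 104.03,17.79 231.62,17.79 231.62,57.04 104.03,57.04.

Run 6: The run is open, so emit a `<polyline>` with points (Y-flipped): 165.63,26.38 177.94,24.03 188.72,27.57 197.03,33.47 201.95,38.19 202.55,38.20 197.90,29.97.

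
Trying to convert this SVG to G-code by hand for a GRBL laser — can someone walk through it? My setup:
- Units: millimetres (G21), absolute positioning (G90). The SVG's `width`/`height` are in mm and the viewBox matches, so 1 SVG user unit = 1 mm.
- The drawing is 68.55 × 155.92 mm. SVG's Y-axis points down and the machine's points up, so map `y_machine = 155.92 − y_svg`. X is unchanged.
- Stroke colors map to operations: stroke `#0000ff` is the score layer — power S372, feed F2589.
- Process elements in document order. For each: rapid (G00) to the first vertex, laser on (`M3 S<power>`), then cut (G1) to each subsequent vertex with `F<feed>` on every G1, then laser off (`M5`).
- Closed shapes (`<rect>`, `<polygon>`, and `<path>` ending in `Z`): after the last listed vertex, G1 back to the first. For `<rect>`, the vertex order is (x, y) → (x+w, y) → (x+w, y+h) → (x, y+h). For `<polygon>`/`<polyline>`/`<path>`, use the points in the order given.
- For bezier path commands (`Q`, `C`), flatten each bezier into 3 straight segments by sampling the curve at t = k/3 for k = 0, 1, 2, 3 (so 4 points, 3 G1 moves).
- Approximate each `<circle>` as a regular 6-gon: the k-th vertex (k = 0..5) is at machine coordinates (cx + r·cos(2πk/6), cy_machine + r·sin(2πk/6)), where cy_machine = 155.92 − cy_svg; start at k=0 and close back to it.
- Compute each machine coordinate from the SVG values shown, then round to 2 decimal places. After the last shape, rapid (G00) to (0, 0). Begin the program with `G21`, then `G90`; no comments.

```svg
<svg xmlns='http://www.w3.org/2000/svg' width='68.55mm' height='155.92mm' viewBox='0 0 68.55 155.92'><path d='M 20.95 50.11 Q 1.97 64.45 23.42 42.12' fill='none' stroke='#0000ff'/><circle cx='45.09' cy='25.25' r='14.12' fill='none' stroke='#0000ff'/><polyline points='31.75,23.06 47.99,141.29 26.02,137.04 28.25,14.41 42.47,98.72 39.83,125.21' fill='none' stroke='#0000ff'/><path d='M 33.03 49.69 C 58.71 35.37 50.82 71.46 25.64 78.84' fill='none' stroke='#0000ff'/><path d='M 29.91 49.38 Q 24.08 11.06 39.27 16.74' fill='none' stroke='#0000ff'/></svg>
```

1 u = 1 mm; y_m = 155.92 − y.

[1] `<path>` quadratic bezier, #0000ff→score S372 F2589: (20.95,105.81) → (12.79,100.32) → (13.61,102.99) → (23.42,113.80)

[2] `<circle>` circle, #0000ff→score S372 F2589: (59.21,130.67) → (52.15,142.90) → (38.03,142.90) → (30.97,130.67) → (38.03,118.44) → (52.15,118.44) → (59.21,130.67) (closed)

[3] `<polyline>` open polyline, #0000ff→score S372 F2589: (31.75,132.86) → (47.99,14.63) → (26.02,18.88) → (28.25,141.51) → (42.47,57.20) → (39.83,30.71)

[4] `<path>` cubic bezier, #0000ff→score S372 F2589: (33.03,106.23) → (48.12,106.68) → (44.45,91.10) → (25.64,77.08)

[5] `<path>` quadratic bezier, #0000ff→score S372 F2589: (29.91,106.54) → (28.36,127.20) → (31.48,138.08) → (39.27,139.18)

G21
G90
G00 X20.95 Y105.81
M3 S372
G1 X12.79 Y100.32 F2589
G1 X13.61 Y102.99 F2589
G1 X23.42 Y113.80 F2589
M5
G00 X59.21 Y130.67
M3 S372
G1 X52.15 Y142.90 F2589
G1 X38.03 Y142.90 F2589
G1 X30.97 Y130.67 F2589
G1 X38.03 Y118.44 F2589
G1 X52.15 Y118.44 F2589
G1 X59.21 Y130.67 F2589
M5
G00 X31.75 Y132.86
M3 S372
G1 X47.99 Y14.63 F2589
G1 X26.02 Y18.88 F2589
G1 X28.25 Y141.51 F2589
G1 X42.47 Y57.20 F2589
G1 X39.83 Y30.71 F2589
M5
G00 X33.03 Y106.23
M3 S372
G1 X48.12 Y106.68 F2589
G1 X44.45 Y91.10 F2589
G1 X25.64 Y77.08 F2589
M5
G00 X29.91 Y106.54
M3 S372
G1 X28.36 Y127.20 F2589
G1 X31.48 Y138.08 F2589
G1 X39.27 Y139.18 F2589
M5
G00 X0.00 Y0.00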